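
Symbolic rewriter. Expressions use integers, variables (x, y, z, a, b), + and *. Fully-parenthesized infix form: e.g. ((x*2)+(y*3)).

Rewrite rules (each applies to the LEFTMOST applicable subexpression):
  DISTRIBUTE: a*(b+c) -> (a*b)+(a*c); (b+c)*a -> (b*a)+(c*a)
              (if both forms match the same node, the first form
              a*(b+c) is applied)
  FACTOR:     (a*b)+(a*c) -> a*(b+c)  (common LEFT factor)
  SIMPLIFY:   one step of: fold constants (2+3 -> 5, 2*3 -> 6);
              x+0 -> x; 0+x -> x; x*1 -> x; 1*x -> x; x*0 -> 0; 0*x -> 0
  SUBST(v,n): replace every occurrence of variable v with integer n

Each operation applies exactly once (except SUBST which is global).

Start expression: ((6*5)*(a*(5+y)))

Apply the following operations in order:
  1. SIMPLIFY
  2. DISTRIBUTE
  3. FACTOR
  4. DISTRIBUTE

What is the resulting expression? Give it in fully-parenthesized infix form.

Answer: (30*((a*5)+(a*y)))

Derivation:
Start: ((6*5)*(a*(5+y)))
Apply SIMPLIFY at L (target: (6*5)): ((6*5)*(a*(5+y))) -> (30*(a*(5+y)))
Apply DISTRIBUTE at R (target: (a*(5+y))): (30*(a*(5+y))) -> (30*((a*5)+(a*y)))
Apply FACTOR at R (target: ((a*5)+(a*y))): (30*((a*5)+(a*y))) -> (30*(a*(5+y)))
Apply DISTRIBUTE at R (target: (a*(5+y))): (30*(a*(5+y))) -> (30*((a*5)+(a*y)))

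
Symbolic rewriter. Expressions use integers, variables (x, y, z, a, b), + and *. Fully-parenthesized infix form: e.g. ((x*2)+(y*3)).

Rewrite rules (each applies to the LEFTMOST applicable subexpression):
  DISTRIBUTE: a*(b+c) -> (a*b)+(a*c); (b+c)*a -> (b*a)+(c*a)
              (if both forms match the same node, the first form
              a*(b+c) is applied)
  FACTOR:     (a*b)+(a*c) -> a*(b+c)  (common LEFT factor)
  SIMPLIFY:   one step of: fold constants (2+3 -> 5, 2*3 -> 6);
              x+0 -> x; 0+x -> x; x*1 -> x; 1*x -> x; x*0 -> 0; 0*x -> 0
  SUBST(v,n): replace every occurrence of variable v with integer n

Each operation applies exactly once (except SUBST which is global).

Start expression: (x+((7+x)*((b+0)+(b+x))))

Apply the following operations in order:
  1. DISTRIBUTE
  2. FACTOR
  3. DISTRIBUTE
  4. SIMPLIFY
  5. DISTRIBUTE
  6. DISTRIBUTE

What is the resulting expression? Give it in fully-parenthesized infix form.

Answer: (x+(((7*b)+(x*b))+(((7+x)*b)+((7+x)*x))))

Derivation:
Start: (x+((7+x)*((b+0)+(b+x))))
Apply DISTRIBUTE at R (target: ((7+x)*((b+0)+(b+x)))): (x+((7+x)*((b+0)+(b+x)))) -> (x+(((7+x)*(b+0))+((7+x)*(b+x))))
Apply FACTOR at R (target: (((7+x)*(b+0))+((7+x)*(b+x)))): (x+(((7+x)*(b+0))+((7+x)*(b+x)))) -> (x+((7+x)*((b+0)+(b+x))))
Apply DISTRIBUTE at R (target: ((7+x)*((b+0)+(b+x)))): (x+((7+x)*((b+0)+(b+x)))) -> (x+(((7+x)*(b+0))+((7+x)*(b+x))))
Apply SIMPLIFY at RLR (target: (b+0)): (x+(((7+x)*(b+0))+((7+x)*(b+x)))) -> (x+(((7+x)*b)+((7+x)*(b+x))))
Apply DISTRIBUTE at RL (target: ((7+x)*b)): (x+(((7+x)*b)+((7+x)*(b+x)))) -> (x+(((7*b)+(x*b))+((7+x)*(b+x))))
Apply DISTRIBUTE at RR (target: ((7+x)*(b+x))): (x+(((7*b)+(x*b))+((7+x)*(b+x)))) -> (x+(((7*b)+(x*b))+(((7+x)*b)+((7+x)*x))))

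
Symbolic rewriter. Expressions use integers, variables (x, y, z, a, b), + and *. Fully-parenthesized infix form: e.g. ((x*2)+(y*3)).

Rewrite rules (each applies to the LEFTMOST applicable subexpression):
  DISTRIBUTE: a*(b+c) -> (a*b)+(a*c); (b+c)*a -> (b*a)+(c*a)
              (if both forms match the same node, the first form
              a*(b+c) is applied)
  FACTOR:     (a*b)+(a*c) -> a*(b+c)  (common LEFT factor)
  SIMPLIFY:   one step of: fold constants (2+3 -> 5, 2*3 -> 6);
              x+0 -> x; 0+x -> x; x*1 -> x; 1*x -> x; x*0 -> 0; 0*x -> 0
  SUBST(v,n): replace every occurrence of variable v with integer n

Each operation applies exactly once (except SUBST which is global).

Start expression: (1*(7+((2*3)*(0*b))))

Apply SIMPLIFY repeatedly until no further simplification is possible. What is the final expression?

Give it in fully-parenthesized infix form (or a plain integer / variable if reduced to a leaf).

Answer: 7

Derivation:
Start: (1*(7+((2*3)*(0*b))))
Step 1: at root: (1*(7+((2*3)*(0*b)))) -> (7+((2*3)*(0*b))); overall: (1*(7+((2*3)*(0*b)))) -> (7+((2*3)*(0*b)))
Step 2: at RL: (2*3) -> 6; overall: (7+((2*3)*(0*b))) -> (7+(6*(0*b)))
Step 3: at RR: (0*b) -> 0; overall: (7+(6*(0*b))) -> (7+(6*0))
Step 4: at R: (6*0) -> 0; overall: (7+(6*0)) -> (7+0)
Step 5: at root: (7+0) -> 7; overall: (7+0) -> 7
Fixed point: 7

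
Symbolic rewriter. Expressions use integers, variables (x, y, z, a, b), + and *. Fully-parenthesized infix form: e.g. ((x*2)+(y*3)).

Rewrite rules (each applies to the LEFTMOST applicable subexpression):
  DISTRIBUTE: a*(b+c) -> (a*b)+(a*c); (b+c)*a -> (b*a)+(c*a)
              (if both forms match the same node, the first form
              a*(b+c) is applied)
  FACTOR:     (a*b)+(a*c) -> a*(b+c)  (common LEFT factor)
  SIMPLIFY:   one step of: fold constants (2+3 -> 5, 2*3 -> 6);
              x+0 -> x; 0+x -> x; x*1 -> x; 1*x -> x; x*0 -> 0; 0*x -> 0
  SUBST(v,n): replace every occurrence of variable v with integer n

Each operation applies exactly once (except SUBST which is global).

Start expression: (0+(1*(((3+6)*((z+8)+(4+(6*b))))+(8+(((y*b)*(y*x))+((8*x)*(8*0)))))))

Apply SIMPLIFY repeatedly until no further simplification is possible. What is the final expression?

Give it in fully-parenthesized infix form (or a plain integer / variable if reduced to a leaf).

Start: (0+(1*(((3+6)*((z+8)+(4+(6*b))))+(8+(((y*b)*(y*x))+((8*x)*(8*0)))))))
Step 1: at root: (0+(1*(((3+6)*((z+8)+(4+(6*b))))+(8+(((y*b)*(y*x))+((8*x)*(8*0))))))) -> (1*(((3+6)*((z+8)+(4+(6*b))))+(8+(((y*b)*(y*x))+((8*x)*(8*0)))))); overall: (0+(1*(((3+6)*((z+8)+(4+(6*b))))+(8+(((y*b)*(y*x))+((8*x)*(8*0))))))) -> (1*(((3+6)*((z+8)+(4+(6*b))))+(8+(((y*b)*(y*x))+((8*x)*(8*0))))))
Step 2: at root: (1*(((3+6)*((z+8)+(4+(6*b))))+(8+(((y*b)*(y*x))+((8*x)*(8*0)))))) -> (((3+6)*((z+8)+(4+(6*b))))+(8+(((y*b)*(y*x))+((8*x)*(8*0))))); overall: (1*(((3+6)*((z+8)+(4+(6*b))))+(8+(((y*b)*(y*x))+((8*x)*(8*0)))))) -> (((3+6)*((z+8)+(4+(6*b))))+(8+(((y*b)*(y*x))+((8*x)*(8*0)))))
Step 3: at LL: (3+6) -> 9; overall: (((3+6)*((z+8)+(4+(6*b))))+(8+(((y*b)*(y*x))+((8*x)*(8*0))))) -> ((9*((z+8)+(4+(6*b))))+(8+(((y*b)*(y*x))+((8*x)*(8*0)))))
Step 4: at RRRR: (8*0) -> 0; overall: ((9*((z+8)+(4+(6*b))))+(8+(((y*b)*(y*x))+((8*x)*(8*0))))) -> ((9*((z+8)+(4+(6*b))))+(8+(((y*b)*(y*x))+((8*x)*0))))
Step 5: at RRR: ((8*x)*0) -> 0; overall: ((9*((z+8)+(4+(6*b))))+(8+(((y*b)*(y*x))+((8*x)*0)))) -> ((9*((z+8)+(4+(6*b))))+(8+(((y*b)*(y*x))+0)))
Step 6: at RR: (((y*b)*(y*x))+0) -> ((y*b)*(y*x)); overall: ((9*((z+8)+(4+(6*b))))+(8+(((y*b)*(y*x))+0))) -> ((9*((z+8)+(4+(6*b))))+(8+((y*b)*(y*x))))
Fixed point: ((9*((z+8)+(4+(6*b))))+(8+((y*b)*(y*x))))

Answer: ((9*((z+8)+(4+(6*b))))+(8+((y*b)*(y*x))))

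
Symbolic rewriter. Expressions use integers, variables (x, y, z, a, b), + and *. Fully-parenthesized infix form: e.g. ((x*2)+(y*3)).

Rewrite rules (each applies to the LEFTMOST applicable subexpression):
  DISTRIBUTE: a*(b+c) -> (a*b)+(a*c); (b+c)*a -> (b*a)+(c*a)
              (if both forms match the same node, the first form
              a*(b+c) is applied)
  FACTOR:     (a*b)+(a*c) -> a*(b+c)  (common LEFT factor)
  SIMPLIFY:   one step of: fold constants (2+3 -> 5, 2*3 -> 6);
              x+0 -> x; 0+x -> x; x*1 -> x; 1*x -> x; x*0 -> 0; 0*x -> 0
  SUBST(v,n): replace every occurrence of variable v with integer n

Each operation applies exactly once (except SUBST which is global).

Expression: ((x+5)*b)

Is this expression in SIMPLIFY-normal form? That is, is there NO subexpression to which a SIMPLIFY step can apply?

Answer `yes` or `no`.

Answer: yes

Derivation:
Expression: ((x+5)*b)
Scanning for simplifiable subexpressions (pre-order)...
  at root: ((x+5)*b) (not simplifiable)
  at L: (x+5) (not simplifiable)
Result: no simplifiable subexpression found -> normal form.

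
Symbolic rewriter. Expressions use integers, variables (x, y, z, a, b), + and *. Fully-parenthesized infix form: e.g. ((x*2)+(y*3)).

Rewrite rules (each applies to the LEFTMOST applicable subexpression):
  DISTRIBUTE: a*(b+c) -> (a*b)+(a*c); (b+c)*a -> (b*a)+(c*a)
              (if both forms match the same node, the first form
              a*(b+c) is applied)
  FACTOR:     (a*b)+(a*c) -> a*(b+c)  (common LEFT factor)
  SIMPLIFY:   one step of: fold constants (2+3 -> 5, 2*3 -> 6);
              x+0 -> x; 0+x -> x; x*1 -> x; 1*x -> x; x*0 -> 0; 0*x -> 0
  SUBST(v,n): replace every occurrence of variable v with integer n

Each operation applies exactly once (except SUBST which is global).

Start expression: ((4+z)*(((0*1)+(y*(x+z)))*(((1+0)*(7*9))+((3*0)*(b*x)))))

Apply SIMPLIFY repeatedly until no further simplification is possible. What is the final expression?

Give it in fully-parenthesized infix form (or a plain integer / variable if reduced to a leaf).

Start: ((4+z)*(((0*1)+(y*(x+z)))*(((1+0)*(7*9))+((3*0)*(b*x)))))
Step 1: at RLL: (0*1) -> 0; overall: ((4+z)*(((0*1)+(y*(x+z)))*(((1+0)*(7*9))+((3*0)*(b*x))))) -> ((4+z)*((0+(y*(x+z)))*(((1+0)*(7*9))+((3*0)*(b*x)))))
Step 2: at RL: (0+(y*(x+z))) -> (y*(x+z)); overall: ((4+z)*((0+(y*(x+z)))*(((1+0)*(7*9))+((3*0)*(b*x))))) -> ((4+z)*((y*(x+z))*(((1+0)*(7*9))+((3*0)*(b*x)))))
Step 3: at RRLL: (1+0) -> 1; overall: ((4+z)*((y*(x+z))*(((1+0)*(7*9))+((3*0)*(b*x))))) -> ((4+z)*((y*(x+z))*((1*(7*9))+((3*0)*(b*x)))))
Step 4: at RRL: (1*(7*9)) -> (7*9); overall: ((4+z)*((y*(x+z))*((1*(7*9))+((3*0)*(b*x))))) -> ((4+z)*((y*(x+z))*((7*9)+((3*0)*(b*x)))))
Step 5: at RRL: (7*9) -> 63; overall: ((4+z)*((y*(x+z))*((7*9)+((3*0)*(b*x))))) -> ((4+z)*((y*(x+z))*(63+((3*0)*(b*x)))))
Step 6: at RRRL: (3*0) -> 0; overall: ((4+z)*((y*(x+z))*(63+((3*0)*(b*x))))) -> ((4+z)*((y*(x+z))*(63+(0*(b*x)))))
Step 7: at RRR: (0*(b*x)) -> 0; overall: ((4+z)*((y*(x+z))*(63+(0*(b*x))))) -> ((4+z)*((y*(x+z))*(63+0)))
Step 8: at RR: (63+0) -> 63; overall: ((4+z)*((y*(x+z))*(63+0))) -> ((4+z)*((y*(x+z))*63))
Fixed point: ((4+z)*((y*(x+z))*63))

Answer: ((4+z)*((y*(x+z))*63))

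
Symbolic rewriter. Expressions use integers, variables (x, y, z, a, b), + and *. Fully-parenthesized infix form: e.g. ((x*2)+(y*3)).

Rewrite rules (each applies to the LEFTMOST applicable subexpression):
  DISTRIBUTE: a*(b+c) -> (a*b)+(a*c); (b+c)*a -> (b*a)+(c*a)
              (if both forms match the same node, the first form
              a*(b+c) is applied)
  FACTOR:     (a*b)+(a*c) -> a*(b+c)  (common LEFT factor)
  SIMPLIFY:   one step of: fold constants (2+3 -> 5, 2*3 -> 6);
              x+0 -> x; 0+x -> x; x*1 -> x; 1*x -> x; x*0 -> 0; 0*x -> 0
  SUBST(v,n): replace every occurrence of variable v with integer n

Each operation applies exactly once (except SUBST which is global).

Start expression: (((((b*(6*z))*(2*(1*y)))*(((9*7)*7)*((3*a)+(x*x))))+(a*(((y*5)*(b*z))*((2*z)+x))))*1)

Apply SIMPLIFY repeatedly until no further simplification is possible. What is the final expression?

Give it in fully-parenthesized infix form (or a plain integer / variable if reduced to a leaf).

Start: (((((b*(6*z))*(2*(1*y)))*(((9*7)*7)*((3*a)+(x*x))))+(a*(((y*5)*(b*z))*((2*z)+x))))*1)
Step 1: at root: (((((b*(6*z))*(2*(1*y)))*(((9*7)*7)*((3*a)+(x*x))))+(a*(((y*5)*(b*z))*((2*z)+x))))*1) -> ((((b*(6*z))*(2*(1*y)))*(((9*7)*7)*((3*a)+(x*x))))+(a*(((y*5)*(b*z))*((2*z)+x)))); overall: (((((b*(6*z))*(2*(1*y)))*(((9*7)*7)*((3*a)+(x*x))))+(a*(((y*5)*(b*z))*((2*z)+x))))*1) -> ((((b*(6*z))*(2*(1*y)))*(((9*7)*7)*((3*a)+(x*x))))+(a*(((y*5)*(b*z))*((2*z)+x))))
Step 2: at LLRR: (1*y) -> y; overall: ((((b*(6*z))*(2*(1*y)))*(((9*7)*7)*((3*a)+(x*x))))+(a*(((y*5)*(b*z))*((2*z)+x)))) -> ((((b*(6*z))*(2*y))*(((9*7)*7)*((3*a)+(x*x))))+(a*(((y*5)*(b*z))*((2*z)+x))))
Step 3: at LRLL: (9*7) -> 63; overall: ((((b*(6*z))*(2*y))*(((9*7)*7)*((3*a)+(x*x))))+(a*(((y*5)*(b*z))*((2*z)+x)))) -> ((((b*(6*z))*(2*y))*((63*7)*((3*a)+(x*x))))+(a*(((y*5)*(b*z))*((2*z)+x))))
Step 4: at LRL: (63*7) -> 441; overall: ((((b*(6*z))*(2*y))*((63*7)*((3*a)+(x*x))))+(a*(((y*5)*(b*z))*((2*z)+x)))) -> ((((b*(6*z))*(2*y))*(441*((3*a)+(x*x))))+(a*(((y*5)*(b*z))*((2*z)+x))))
Fixed point: ((((b*(6*z))*(2*y))*(441*((3*a)+(x*x))))+(a*(((y*5)*(b*z))*((2*z)+x))))

Answer: ((((b*(6*z))*(2*y))*(441*((3*a)+(x*x))))+(a*(((y*5)*(b*z))*((2*z)+x))))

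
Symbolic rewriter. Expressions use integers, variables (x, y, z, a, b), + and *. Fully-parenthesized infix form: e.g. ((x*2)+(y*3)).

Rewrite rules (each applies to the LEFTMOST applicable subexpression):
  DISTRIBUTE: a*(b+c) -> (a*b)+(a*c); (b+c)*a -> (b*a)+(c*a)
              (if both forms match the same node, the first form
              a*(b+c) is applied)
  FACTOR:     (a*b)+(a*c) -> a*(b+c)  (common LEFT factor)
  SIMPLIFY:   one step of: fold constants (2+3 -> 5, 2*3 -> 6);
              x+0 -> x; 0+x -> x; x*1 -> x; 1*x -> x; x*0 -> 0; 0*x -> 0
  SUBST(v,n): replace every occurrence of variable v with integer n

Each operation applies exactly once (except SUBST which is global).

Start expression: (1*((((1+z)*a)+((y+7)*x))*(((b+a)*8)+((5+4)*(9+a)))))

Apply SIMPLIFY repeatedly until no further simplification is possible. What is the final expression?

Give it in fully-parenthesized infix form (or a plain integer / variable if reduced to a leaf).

Answer: ((((1+z)*a)+((y+7)*x))*(((b+a)*8)+(9*(9+a))))

Derivation:
Start: (1*((((1+z)*a)+((y+7)*x))*(((b+a)*8)+((5+4)*(9+a)))))
Step 1: at root: (1*((((1+z)*a)+((y+7)*x))*(((b+a)*8)+((5+4)*(9+a))))) -> ((((1+z)*a)+((y+7)*x))*(((b+a)*8)+((5+4)*(9+a)))); overall: (1*((((1+z)*a)+((y+7)*x))*(((b+a)*8)+((5+4)*(9+a))))) -> ((((1+z)*a)+((y+7)*x))*(((b+a)*8)+((5+4)*(9+a))))
Step 2: at RRL: (5+4) -> 9; overall: ((((1+z)*a)+((y+7)*x))*(((b+a)*8)+((5+4)*(9+a)))) -> ((((1+z)*a)+((y+7)*x))*(((b+a)*8)+(9*(9+a))))
Fixed point: ((((1+z)*a)+((y+7)*x))*(((b+a)*8)+(9*(9+a))))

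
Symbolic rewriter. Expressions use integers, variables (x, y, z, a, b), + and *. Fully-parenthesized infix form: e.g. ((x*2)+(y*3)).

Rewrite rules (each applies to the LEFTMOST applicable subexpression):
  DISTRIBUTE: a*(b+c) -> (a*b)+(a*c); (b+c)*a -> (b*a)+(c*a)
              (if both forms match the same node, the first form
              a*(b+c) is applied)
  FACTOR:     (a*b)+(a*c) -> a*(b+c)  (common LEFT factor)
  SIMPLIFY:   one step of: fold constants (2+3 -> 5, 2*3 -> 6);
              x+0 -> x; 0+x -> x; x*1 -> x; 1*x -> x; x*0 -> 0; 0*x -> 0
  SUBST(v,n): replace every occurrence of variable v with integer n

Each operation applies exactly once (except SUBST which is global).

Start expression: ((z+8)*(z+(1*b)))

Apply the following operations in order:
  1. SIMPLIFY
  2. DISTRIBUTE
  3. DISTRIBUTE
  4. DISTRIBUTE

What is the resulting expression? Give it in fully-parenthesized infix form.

Start: ((z+8)*(z+(1*b)))
Apply SIMPLIFY at RR (target: (1*b)): ((z+8)*(z+(1*b))) -> ((z+8)*(z+b))
Apply DISTRIBUTE at root (target: ((z+8)*(z+b))): ((z+8)*(z+b)) -> (((z+8)*z)+((z+8)*b))
Apply DISTRIBUTE at L (target: ((z+8)*z)): (((z+8)*z)+((z+8)*b)) -> (((z*z)+(8*z))+((z+8)*b))
Apply DISTRIBUTE at R (target: ((z+8)*b)): (((z*z)+(8*z))+((z+8)*b)) -> (((z*z)+(8*z))+((z*b)+(8*b)))

Answer: (((z*z)+(8*z))+((z*b)+(8*b)))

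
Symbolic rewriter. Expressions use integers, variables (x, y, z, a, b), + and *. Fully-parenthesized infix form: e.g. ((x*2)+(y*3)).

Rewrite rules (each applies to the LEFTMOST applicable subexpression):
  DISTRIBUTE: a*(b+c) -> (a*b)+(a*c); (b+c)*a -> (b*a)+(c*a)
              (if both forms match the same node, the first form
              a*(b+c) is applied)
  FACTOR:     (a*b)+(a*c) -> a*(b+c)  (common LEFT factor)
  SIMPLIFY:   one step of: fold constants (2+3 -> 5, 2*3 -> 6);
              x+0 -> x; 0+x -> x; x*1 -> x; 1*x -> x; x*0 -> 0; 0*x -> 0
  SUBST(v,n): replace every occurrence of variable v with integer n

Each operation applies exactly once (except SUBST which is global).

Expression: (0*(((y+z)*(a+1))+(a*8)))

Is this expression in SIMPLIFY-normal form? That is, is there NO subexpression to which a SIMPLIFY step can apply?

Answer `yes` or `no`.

Expression: (0*(((y+z)*(a+1))+(a*8)))
Scanning for simplifiable subexpressions (pre-order)...
  at root: (0*(((y+z)*(a+1))+(a*8))) (SIMPLIFIABLE)
  at R: (((y+z)*(a+1))+(a*8)) (not simplifiable)
  at RL: ((y+z)*(a+1)) (not simplifiable)
  at RLL: (y+z) (not simplifiable)
  at RLR: (a+1) (not simplifiable)
  at RR: (a*8) (not simplifiable)
Found simplifiable subexpr at path root: (0*(((y+z)*(a+1))+(a*8)))
One SIMPLIFY step would give: 0
-> NOT in normal form.

Answer: no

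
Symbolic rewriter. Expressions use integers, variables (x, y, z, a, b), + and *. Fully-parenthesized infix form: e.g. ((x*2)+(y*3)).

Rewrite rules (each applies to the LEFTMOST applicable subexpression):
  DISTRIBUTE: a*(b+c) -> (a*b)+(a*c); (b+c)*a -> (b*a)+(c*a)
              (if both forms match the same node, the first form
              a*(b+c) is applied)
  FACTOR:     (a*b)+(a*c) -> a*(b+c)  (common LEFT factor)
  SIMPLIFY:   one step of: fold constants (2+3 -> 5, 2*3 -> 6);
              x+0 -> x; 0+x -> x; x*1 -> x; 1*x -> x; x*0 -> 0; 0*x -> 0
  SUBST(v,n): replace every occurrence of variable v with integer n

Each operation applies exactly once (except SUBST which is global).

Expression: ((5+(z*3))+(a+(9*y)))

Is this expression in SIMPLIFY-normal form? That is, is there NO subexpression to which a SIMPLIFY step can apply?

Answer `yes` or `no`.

Answer: yes

Derivation:
Expression: ((5+(z*3))+(a+(9*y)))
Scanning for simplifiable subexpressions (pre-order)...
  at root: ((5+(z*3))+(a+(9*y))) (not simplifiable)
  at L: (5+(z*3)) (not simplifiable)
  at LR: (z*3) (not simplifiable)
  at R: (a+(9*y)) (not simplifiable)
  at RR: (9*y) (not simplifiable)
Result: no simplifiable subexpression found -> normal form.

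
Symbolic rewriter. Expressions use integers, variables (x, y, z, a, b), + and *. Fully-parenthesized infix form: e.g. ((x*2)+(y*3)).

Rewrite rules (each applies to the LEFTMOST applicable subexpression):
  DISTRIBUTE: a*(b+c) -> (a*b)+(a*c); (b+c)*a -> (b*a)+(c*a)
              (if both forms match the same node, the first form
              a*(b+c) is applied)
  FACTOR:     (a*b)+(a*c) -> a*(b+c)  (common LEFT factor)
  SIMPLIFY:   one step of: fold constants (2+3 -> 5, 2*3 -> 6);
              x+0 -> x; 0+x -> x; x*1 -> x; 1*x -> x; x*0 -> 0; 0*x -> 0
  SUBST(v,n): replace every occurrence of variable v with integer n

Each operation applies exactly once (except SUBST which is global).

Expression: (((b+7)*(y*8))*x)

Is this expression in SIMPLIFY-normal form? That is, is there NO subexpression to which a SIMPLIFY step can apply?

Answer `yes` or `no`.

Answer: yes

Derivation:
Expression: (((b+7)*(y*8))*x)
Scanning for simplifiable subexpressions (pre-order)...
  at root: (((b+7)*(y*8))*x) (not simplifiable)
  at L: ((b+7)*(y*8)) (not simplifiable)
  at LL: (b+7) (not simplifiable)
  at LR: (y*8) (not simplifiable)
Result: no simplifiable subexpression found -> normal form.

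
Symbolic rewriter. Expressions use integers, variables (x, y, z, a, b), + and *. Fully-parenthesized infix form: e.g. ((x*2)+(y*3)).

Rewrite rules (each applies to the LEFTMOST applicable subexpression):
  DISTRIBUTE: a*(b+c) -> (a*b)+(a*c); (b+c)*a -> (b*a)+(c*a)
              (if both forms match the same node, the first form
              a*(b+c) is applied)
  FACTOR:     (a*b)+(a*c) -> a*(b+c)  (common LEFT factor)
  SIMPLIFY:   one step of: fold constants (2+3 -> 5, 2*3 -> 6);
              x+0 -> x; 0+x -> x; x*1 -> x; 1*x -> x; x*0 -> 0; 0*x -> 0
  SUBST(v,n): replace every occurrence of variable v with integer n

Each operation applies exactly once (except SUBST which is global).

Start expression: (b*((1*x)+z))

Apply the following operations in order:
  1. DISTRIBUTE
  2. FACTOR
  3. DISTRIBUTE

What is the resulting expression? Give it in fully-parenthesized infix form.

Answer: ((b*(1*x))+(b*z))

Derivation:
Start: (b*((1*x)+z))
Apply DISTRIBUTE at root (target: (b*((1*x)+z))): (b*((1*x)+z)) -> ((b*(1*x))+(b*z))
Apply FACTOR at root (target: ((b*(1*x))+(b*z))): ((b*(1*x))+(b*z)) -> (b*((1*x)+z))
Apply DISTRIBUTE at root (target: (b*((1*x)+z))): (b*((1*x)+z)) -> ((b*(1*x))+(b*z))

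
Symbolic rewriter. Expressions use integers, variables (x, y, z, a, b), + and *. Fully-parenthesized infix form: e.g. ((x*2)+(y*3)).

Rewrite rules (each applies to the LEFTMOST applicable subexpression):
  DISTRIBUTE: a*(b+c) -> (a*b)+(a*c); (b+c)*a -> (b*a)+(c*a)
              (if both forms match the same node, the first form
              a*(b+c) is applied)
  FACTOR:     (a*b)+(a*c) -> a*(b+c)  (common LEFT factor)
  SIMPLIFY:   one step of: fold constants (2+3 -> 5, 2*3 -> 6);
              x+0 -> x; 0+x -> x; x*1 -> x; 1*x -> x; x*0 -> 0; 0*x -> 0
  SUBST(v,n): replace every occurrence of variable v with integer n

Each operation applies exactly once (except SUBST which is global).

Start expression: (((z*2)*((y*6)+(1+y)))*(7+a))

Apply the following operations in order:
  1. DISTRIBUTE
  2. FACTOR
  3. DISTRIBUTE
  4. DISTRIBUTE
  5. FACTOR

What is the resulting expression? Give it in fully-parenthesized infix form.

Answer: ((((z*2)*((y*6)+(1+y)))*7)+(((z*2)*((y*6)+(1+y)))*a))

Derivation:
Start: (((z*2)*((y*6)+(1+y)))*(7+a))
Apply DISTRIBUTE at root (target: (((z*2)*((y*6)+(1+y)))*(7+a))): (((z*2)*((y*6)+(1+y)))*(7+a)) -> ((((z*2)*((y*6)+(1+y)))*7)+(((z*2)*((y*6)+(1+y)))*a))
Apply FACTOR at root (target: ((((z*2)*((y*6)+(1+y)))*7)+(((z*2)*((y*6)+(1+y)))*a))): ((((z*2)*((y*6)+(1+y)))*7)+(((z*2)*((y*6)+(1+y)))*a)) -> (((z*2)*((y*6)+(1+y)))*(7+a))
Apply DISTRIBUTE at root (target: (((z*2)*((y*6)+(1+y)))*(7+a))): (((z*2)*((y*6)+(1+y)))*(7+a)) -> ((((z*2)*((y*6)+(1+y)))*7)+(((z*2)*((y*6)+(1+y)))*a))
Apply DISTRIBUTE at LL (target: ((z*2)*((y*6)+(1+y)))): ((((z*2)*((y*6)+(1+y)))*7)+(((z*2)*((y*6)+(1+y)))*a)) -> (((((z*2)*(y*6))+((z*2)*(1+y)))*7)+(((z*2)*((y*6)+(1+y)))*a))
Apply FACTOR at LL (target: (((z*2)*(y*6))+((z*2)*(1+y)))): (((((z*2)*(y*6))+((z*2)*(1+y)))*7)+(((z*2)*((y*6)+(1+y)))*a)) -> ((((z*2)*((y*6)+(1+y)))*7)+(((z*2)*((y*6)+(1+y)))*a))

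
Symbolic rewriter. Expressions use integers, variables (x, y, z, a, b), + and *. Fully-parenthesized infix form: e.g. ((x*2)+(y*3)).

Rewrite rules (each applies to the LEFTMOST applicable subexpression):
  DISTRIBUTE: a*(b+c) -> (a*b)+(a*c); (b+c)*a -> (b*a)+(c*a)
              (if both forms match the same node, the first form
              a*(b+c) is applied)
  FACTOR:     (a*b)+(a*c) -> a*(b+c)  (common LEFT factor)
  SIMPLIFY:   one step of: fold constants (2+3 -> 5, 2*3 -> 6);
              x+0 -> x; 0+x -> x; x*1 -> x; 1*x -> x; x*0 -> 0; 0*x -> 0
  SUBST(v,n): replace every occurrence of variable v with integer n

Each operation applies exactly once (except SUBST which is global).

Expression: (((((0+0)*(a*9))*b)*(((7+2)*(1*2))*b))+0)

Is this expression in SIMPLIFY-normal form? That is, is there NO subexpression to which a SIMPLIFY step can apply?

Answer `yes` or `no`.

Answer: no

Derivation:
Expression: (((((0+0)*(a*9))*b)*(((7+2)*(1*2))*b))+0)
Scanning for simplifiable subexpressions (pre-order)...
  at root: (((((0+0)*(a*9))*b)*(((7+2)*(1*2))*b))+0) (SIMPLIFIABLE)
  at L: ((((0+0)*(a*9))*b)*(((7+2)*(1*2))*b)) (not simplifiable)
  at LL: (((0+0)*(a*9))*b) (not simplifiable)
  at LLL: ((0+0)*(a*9)) (not simplifiable)
  at LLLL: (0+0) (SIMPLIFIABLE)
  at LLLR: (a*9) (not simplifiable)
  at LR: (((7+2)*(1*2))*b) (not simplifiable)
  at LRL: ((7+2)*(1*2)) (not simplifiable)
  at LRLL: (7+2) (SIMPLIFIABLE)
  at LRLR: (1*2) (SIMPLIFIABLE)
Found simplifiable subexpr at path root: (((((0+0)*(a*9))*b)*(((7+2)*(1*2))*b))+0)
One SIMPLIFY step would give: ((((0+0)*(a*9))*b)*(((7+2)*(1*2))*b))
-> NOT in normal form.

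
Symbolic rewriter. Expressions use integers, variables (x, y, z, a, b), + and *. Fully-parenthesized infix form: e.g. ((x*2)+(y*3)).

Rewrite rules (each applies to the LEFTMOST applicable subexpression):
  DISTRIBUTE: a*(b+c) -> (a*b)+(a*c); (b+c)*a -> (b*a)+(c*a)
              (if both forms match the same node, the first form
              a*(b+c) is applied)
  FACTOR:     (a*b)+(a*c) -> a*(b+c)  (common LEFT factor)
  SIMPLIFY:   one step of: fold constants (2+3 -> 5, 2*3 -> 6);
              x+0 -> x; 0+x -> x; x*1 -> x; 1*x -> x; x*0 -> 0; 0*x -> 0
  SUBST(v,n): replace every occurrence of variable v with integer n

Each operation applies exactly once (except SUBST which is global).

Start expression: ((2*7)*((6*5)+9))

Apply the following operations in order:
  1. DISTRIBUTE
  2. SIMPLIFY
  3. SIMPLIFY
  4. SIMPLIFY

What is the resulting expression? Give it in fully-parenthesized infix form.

Start: ((2*7)*((6*5)+9))
Apply DISTRIBUTE at root (target: ((2*7)*((6*5)+9))): ((2*7)*((6*5)+9)) -> (((2*7)*(6*5))+((2*7)*9))
Apply SIMPLIFY at LL (target: (2*7)): (((2*7)*(6*5))+((2*7)*9)) -> ((14*(6*5))+((2*7)*9))
Apply SIMPLIFY at LR (target: (6*5)): ((14*(6*5))+((2*7)*9)) -> ((14*30)+((2*7)*9))
Apply SIMPLIFY at L (target: (14*30)): ((14*30)+((2*7)*9)) -> (420+((2*7)*9))

Answer: (420+((2*7)*9))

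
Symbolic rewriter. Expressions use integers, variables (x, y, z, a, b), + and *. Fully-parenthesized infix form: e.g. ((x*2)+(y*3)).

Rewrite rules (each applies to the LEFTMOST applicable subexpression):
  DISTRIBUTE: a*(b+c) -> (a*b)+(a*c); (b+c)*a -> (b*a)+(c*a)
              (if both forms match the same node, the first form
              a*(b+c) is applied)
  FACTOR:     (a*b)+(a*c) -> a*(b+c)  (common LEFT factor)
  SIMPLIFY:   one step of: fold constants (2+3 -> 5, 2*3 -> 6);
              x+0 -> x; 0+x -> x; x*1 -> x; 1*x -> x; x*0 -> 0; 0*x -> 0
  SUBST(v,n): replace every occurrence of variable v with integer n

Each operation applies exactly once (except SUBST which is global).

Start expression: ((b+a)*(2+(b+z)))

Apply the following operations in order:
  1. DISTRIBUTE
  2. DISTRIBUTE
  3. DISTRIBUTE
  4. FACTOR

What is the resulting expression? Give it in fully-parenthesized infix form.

Start: ((b+a)*(2+(b+z)))
Apply DISTRIBUTE at root (target: ((b+a)*(2+(b+z)))): ((b+a)*(2+(b+z))) -> (((b+a)*2)+((b+a)*(b+z)))
Apply DISTRIBUTE at L (target: ((b+a)*2)): (((b+a)*2)+((b+a)*(b+z))) -> (((b*2)+(a*2))+((b+a)*(b+z)))
Apply DISTRIBUTE at R (target: ((b+a)*(b+z))): (((b*2)+(a*2))+((b+a)*(b+z))) -> (((b*2)+(a*2))+(((b+a)*b)+((b+a)*z)))
Apply FACTOR at R (target: (((b+a)*b)+((b+a)*z))): (((b*2)+(a*2))+(((b+a)*b)+((b+a)*z))) -> (((b*2)+(a*2))+((b+a)*(b+z)))

Answer: (((b*2)+(a*2))+((b+a)*(b+z)))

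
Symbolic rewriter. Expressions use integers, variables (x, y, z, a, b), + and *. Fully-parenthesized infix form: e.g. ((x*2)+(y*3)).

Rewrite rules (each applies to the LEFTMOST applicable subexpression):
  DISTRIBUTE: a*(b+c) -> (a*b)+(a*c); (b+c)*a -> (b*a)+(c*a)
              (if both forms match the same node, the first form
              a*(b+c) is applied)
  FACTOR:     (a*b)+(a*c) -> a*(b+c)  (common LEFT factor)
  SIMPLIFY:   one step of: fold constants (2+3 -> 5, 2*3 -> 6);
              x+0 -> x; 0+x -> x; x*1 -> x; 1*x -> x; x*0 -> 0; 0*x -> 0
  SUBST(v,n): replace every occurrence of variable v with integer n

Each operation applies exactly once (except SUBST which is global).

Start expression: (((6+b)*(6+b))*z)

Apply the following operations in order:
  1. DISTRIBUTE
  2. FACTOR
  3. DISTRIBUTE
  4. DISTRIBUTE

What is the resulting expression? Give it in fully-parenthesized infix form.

Start: (((6+b)*(6+b))*z)
Apply DISTRIBUTE at L (target: ((6+b)*(6+b))): (((6+b)*(6+b))*z) -> ((((6+b)*6)+((6+b)*b))*z)
Apply FACTOR at L (target: (((6+b)*6)+((6+b)*b))): ((((6+b)*6)+((6+b)*b))*z) -> (((6+b)*(6+b))*z)
Apply DISTRIBUTE at L (target: ((6+b)*(6+b))): (((6+b)*(6+b))*z) -> ((((6+b)*6)+((6+b)*b))*z)
Apply DISTRIBUTE at root (target: ((((6+b)*6)+((6+b)*b))*z)): ((((6+b)*6)+((6+b)*b))*z) -> ((((6+b)*6)*z)+(((6+b)*b)*z))

Answer: ((((6+b)*6)*z)+(((6+b)*b)*z))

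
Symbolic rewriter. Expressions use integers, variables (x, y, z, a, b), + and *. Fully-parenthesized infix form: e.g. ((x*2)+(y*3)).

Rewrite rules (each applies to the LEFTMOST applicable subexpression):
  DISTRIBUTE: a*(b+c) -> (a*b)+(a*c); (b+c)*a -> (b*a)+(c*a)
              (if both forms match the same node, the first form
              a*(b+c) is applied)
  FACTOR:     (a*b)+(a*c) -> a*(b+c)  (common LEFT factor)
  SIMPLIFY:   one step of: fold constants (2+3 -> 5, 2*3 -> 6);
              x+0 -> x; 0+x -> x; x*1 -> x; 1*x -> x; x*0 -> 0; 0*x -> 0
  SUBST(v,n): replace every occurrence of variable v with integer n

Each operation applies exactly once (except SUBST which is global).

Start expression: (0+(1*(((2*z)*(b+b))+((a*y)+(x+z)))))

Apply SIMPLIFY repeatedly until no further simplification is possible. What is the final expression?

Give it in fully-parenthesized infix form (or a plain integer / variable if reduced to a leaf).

Answer: (((2*z)*(b+b))+((a*y)+(x+z)))

Derivation:
Start: (0+(1*(((2*z)*(b+b))+((a*y)+(x+z)))))
Step 1: at root: (0+(1*(((2*z)*(b+b))+((a*y)+(x+z))))) -> (1*(((2*z)*(b+b))+((a*y)+(x+z)))); overall: (0+(1*(((2*z)*(b+b))+((a*y)+(x+z))))) -> (1*(((2*z)*(b+b))+((a*y)+(x+z))))
Step 2: at root: (1*(((2*z)*(b+b))+((a*y)+(x+z)))) -> (((2*z)*(b+b))+((a*y)+(x+z))); overall: (1*(((2*z)*(b+b))+((a*y)+(x+z)))) -> (((2*z)*(b+b))+((a*y)+(x+z)))
Fixed point: (((2*z)*(b+b))+((a*y)+(x+z)))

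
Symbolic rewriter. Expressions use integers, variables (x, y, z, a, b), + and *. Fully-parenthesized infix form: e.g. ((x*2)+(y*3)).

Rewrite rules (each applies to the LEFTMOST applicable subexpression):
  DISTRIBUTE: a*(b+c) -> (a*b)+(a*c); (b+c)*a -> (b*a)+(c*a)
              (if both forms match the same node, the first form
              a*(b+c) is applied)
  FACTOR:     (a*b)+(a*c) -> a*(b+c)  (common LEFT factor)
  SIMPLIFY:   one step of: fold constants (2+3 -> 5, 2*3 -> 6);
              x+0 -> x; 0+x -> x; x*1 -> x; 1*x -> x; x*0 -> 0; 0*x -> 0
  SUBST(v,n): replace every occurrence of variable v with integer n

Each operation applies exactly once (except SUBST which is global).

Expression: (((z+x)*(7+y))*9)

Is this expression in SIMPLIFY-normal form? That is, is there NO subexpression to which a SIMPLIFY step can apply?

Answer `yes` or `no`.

Answer: yes

Derivation:
Expression: (((z+x)*(7+y))*9)
Scanning for simplifiable subexpressions (pre-order)...
  at root: (((z+x)*(7+y))*9) (not simplifiable)
  at L: ((z+x)*(7+y)) (not simplifiable)
  at LL: (z+x) (not simplifiable)
  at LR: (7+y) (not simplifiable)
Result: no simplifiable subexpression found -> normal form.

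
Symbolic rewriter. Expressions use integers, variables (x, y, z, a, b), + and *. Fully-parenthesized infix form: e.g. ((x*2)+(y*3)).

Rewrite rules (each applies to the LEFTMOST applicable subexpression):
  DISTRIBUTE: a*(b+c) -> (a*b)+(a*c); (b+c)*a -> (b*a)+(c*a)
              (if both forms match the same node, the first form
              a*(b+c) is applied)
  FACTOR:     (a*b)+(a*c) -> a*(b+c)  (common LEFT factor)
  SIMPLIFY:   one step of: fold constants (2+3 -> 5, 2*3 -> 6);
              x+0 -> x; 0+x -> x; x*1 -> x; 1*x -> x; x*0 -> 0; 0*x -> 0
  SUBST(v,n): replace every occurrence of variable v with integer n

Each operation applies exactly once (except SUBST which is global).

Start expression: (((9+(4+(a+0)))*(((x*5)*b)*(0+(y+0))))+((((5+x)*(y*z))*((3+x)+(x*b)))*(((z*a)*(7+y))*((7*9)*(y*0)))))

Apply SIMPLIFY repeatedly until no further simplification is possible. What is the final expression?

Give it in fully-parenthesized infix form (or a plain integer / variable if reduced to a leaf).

Start: (((9+(4+(a+0)))*(((x*5)*b)*(0+(y+0))))+((((5+x)*(y*z))*((3+x)+(x*b)))*(((z*a)*(7+y))*((7*9)*(y*0)))))
Step 1: at LLRR: (a+0) -> a; overall: (((9+(4+(a+0)))*(((x*5)*b)*(0+(y+0))))+((((5+x)*(y*z))*((3+x)+(x*b)))*(((z*a)*(7+y))*((7*9)*(y*0))))) -> (((9+(4+a))*(((x*5)*b)*(0+(y+0))))+((((5+x)*(y*z))*((3+x)+(x*b)))*(((z*a)*(7+y))*((7*9)*(y*0)))))
Step 2: at LRR: (0+(y+0)) -> (y+0); overall: (((9+(4+a))*(((x*5)*b)*(0+(y+0))))+((((5+x)*(y*z))*((3+x)+(x*b)))*(((z*a)*(7+y))*((7*9)*(y*0))))) -> (((9+(4+a))*(((x*5)*b)*(y+0)))+((((5+x)*(y*z))*((3+x)+(x*b)))*(((z*a)*(7+y))*((7*9)*(y*0)))))
Step 3: at LRR: (y+0) -> y; overall: (((9+(4+a))*(((x*5)*b)*(y+0)))+((((5+x)*(y*z))*((3+x)+(x*b)))*(((z*a)*(7+y))*((7*9)*(y*0))))) -> (((9+(4+a))*(((x*5)*b)*y))+((((5+x)*(y*z))*((3+x)+(x*b)))*(((z*a)*(7+y))*((7*9)*(y*0)))))
Step 4: at RRRL: (7*9) -> 63; overall: (((9+(4+a))*(((x*5)*b)*y))+((((5+x)*(y*z))*((3+x)+(x*b)))*(((z*a)*(7+y))*((7*9)*(y*0))))) -> (((9+(4+a))*(((x*5)*b)*y))+((((5+x)*(y*z))*((3+x)+(x*b)))*(((z*a)*(7+y))*(63*(y*0)))))
Step 5: at RRRR: (y*0) -> 0; overall: (((9+(4+a))*(((x*5)*b)*y))+((((5+x)*(y*z))*((3+x)+(x*b)))*(((z*a)*(7+y))*(63*(y*0))))) -> (((9+(4+a))*(((x*5)*b)*y))+((((5+x)*(y*z))*((3+x)+(x*b)))*(((z*a)*(7+y))*(63*0))))
Step 6: at RRR: (63*0) -> 0; overall: (((9+(4+a))*(((x*5)*b)*y))+((((5+x)*(y*z))*((3+x)+(x*b)))*(((z*a)*(7+y))*(63*0)))) -> (((9+(4+a))*(((x*5)*b)*y))+((((5+x)*(y*z))*((3+x)+(x*b)))*(((z*a)*(7+y))*0)))
Step 7: at RR: (((z*a)*(7+y))*0) -> 0; overall: (((9+(4+a))*(((x*5)*b)*y))+((((5+x)*(y*z))*((3+x)+(x*b)))*(((z*a)*(7+y))*0))) -> (((9+(4+a))*(((x*5)*b)*y))+((((5+x)*(y*z))*((3+x)+(x*b)))*0))
Step 8: at R: ((((5+x)*(y*z))*((3+x)+(x*b)))*0) -> 0; overall: (((9+(4+a))*(((x*5)*b)*y))+((((5+x)*(y*z))*((3+x)+(x*b)))*0)) -> (((9+(4+a))*(((x*5)*b)*y))+0)
Step 9: at root: (((9+(4+a))*(((x*5)*b)*y))+0) -> ((9+(4+a))*(((x*5)*b)*y)); overall: (((9+(4+a))*(((x*5)*b)*y))+0) -> ((9+(4+a))*(((x*5)*b)*y))
Fixed point: ((9+(4+a))*(((x*5)*b)*y))

Answer: ((9+(4+a))*(((x*5)*b)*y))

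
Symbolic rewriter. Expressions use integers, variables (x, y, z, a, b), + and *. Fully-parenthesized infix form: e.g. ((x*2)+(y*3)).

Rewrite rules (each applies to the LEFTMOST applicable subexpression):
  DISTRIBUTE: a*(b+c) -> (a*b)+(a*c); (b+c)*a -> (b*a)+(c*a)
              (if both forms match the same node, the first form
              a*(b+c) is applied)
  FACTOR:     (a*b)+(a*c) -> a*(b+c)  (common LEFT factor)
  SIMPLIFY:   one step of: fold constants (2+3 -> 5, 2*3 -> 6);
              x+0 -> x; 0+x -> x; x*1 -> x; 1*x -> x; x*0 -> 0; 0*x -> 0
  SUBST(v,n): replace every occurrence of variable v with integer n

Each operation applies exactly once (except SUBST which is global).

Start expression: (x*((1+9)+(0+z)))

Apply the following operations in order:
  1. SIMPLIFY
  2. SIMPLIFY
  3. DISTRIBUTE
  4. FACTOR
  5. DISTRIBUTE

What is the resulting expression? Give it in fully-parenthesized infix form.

Answer: ((x*10)+(x*z))

Derivation:
Start: (x*((1+9)+(0+z)))
Apply SIMPLIFY at RL (target: (1+9)): (x*((1+9)+(0+z))) -> (x*(10+(0+z)))
Apply SIMPLIFY at RR (target: (0+z)): (x*(10+(0+z))) -> (x*(10+z))
Apply DISTRIBUTE at root (target: (x*(10+z))): (x*(10+z)) -> ((x*10)+(x*z))
Apply FACTOR at root (target: ((x*10)+(x*z))): ((x*10)+(x*z)) -> (x*(10+z))
Apply DISTRIBUTE at root (target: (x*(10+z))): (x*(10+z)) -> ((x*10)+(x*z))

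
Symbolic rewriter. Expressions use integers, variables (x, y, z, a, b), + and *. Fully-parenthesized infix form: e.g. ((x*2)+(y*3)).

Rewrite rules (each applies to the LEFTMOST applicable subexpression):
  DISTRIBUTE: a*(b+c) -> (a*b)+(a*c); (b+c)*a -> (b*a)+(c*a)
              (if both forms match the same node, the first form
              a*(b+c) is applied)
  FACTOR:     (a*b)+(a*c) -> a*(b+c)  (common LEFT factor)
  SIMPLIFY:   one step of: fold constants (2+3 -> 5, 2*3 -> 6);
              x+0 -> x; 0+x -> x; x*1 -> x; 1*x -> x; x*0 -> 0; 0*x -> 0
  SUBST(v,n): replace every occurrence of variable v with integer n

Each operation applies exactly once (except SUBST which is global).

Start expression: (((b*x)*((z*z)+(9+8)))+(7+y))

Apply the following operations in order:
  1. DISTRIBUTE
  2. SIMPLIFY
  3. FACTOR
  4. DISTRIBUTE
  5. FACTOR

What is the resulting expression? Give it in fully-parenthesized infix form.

Answer: (((b*x)*((z*z)+17))+(7+y))

Derivation:
Start: (((b*x)*((z*z)+(9+8)))+(7+y))
Apply DISTRIBUTE at L (target: ((b*x)*((z*z)+(9+8)))): (((b*x)*((z*z)+(9+8)))+(7+y)) -> ((((b*x)*(z*z))+((b*x)*(9+8)))+(7+y))
Apply SIMPLIFY at LRR (target: (9+8)): ((((b*x)*(z*z))+((b*x)*(9+8)))+(7+y)) -> ((((b*x)*(z*z))+((b*x)*17))+(7+y))
Apply FACTOR at L (target: (((b*x)*(z*z))+((b*x)*17))): ((((b*x)*(z*z))+((b*x)*17))+(7+y)) -> (((b*x)*((z*z)+17))+(7+y))
Apply DISTRIBUTE at L (target: ((b*x)*((z*z)+17))): (((b*x)*((z*z)+17))+(7+y)) -> ((((b*x)*(z*z))+((b*x)*17))+(7+y))
Apply FACTOR at L (target: (((b*x)*(z*z))+((b*x)*17))): ((((b*x)*(z*z))+((b*x)*17))+(7+y)) -> (((b*x)*((z*z)+17))+(7+y))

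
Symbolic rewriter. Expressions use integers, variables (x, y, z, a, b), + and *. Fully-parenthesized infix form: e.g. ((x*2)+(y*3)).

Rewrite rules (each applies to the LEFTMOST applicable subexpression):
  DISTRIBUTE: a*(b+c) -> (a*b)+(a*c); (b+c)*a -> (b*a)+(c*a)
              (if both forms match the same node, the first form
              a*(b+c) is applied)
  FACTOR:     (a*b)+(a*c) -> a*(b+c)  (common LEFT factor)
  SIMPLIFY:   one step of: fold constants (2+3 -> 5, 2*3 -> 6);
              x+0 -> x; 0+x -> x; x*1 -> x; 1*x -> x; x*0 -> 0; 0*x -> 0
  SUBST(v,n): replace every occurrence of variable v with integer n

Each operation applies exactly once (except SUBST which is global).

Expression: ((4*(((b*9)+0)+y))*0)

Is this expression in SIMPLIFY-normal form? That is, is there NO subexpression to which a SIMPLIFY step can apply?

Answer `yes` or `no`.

Answer: no

Derivation:
Expression: ((4*(((b*9)+0)+y))*0)
Scanning for simplifiable subexpressions (pre-order)...
  at root: ((4*(((b*9)+0)+y))*0) (SIMPLIFIABLE)
  at L: (4*(((b*9)+0)+y)) (not simplifiable)
  at LR: (((b*9)+0)+y) (not simplifiable)
  at LRL: ((b*9)+0) (SIMPLIFIABLE)
  at LRLL: (b*9) (not simplifiable)
Found simplifiable subexpr at path root: ((4*(((b*9)+0)+y))*0)
One SIMPLIFY step would give: 0
-> NOT in normal form.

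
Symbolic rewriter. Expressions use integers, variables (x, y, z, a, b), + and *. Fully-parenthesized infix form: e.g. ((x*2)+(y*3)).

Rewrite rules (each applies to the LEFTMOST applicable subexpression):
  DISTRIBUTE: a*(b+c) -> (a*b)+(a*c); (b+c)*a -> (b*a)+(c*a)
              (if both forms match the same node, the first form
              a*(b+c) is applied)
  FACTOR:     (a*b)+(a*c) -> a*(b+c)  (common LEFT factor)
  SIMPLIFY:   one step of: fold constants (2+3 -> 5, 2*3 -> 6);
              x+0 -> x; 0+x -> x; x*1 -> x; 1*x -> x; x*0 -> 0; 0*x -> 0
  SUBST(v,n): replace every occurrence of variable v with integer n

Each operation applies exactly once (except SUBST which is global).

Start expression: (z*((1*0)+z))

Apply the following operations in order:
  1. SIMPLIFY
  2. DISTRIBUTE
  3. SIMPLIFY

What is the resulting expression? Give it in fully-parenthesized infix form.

Answer: (0+(z*z))

Derivation:
Start: (z*((1*0)+z))
Apply SIMPLIFY at RL (target: (1*0)): (z*((1*0)+z)) -> (z*(0+z))
Apply DISTRIBUTE at root (target: (z*(0+z))): (z*(0+z)) -> ((z*0)+(z*z))
Apply SIMPLIFY at L (target: (z*0)): ((z*0)+(z*z)) -> (0+(z*z))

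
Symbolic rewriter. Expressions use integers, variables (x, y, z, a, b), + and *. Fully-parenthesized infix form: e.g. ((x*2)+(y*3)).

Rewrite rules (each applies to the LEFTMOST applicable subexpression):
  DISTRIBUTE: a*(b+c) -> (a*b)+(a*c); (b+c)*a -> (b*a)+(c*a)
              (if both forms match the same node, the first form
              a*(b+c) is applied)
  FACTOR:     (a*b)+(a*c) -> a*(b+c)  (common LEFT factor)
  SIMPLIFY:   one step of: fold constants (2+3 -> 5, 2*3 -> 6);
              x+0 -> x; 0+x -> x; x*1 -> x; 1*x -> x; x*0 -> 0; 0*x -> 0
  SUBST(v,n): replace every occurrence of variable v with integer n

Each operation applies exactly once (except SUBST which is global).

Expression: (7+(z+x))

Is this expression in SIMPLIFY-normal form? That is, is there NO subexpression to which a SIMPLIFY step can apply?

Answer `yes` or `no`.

Answer: yes

Derivation:
Expression: (7+(z+x))
Scanning for simplifiable subexpressions (pre-order)...
  at root: (7+(z+x)) (not simplifiable)
  at R: (z+x) (not simplifiable)
Result: no simplifiable subexpression found -> normal form.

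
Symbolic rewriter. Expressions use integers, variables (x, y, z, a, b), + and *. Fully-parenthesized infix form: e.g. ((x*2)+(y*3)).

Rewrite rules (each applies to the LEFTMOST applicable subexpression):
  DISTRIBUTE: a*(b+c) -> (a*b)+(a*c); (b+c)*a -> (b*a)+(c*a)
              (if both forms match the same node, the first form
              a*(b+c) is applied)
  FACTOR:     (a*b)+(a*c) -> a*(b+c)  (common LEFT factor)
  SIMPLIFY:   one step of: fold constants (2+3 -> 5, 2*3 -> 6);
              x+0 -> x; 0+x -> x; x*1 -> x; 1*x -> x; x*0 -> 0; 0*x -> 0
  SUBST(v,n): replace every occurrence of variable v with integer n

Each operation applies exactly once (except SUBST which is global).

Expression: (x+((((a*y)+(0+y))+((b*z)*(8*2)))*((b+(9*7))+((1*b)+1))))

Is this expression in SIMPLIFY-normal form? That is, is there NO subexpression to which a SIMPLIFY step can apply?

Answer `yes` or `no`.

Answer: no

Derivation:
Expression: (x+((((a*y)+(0+y))+((b*z)*(8*2)))*((b+(9*7))+((1*b)+1))))
Scanning for simplifiable subexpressions (pre-order)...
  at root: (x+((((a*y)+(0+y))+((b*z)*(8*2)))*((b+(9*7))+((1*b)+1)))) (not simplifiable)
  at R: ((((a*y)+(0+y))+((b*z)*(8*2)))*((b+(9*7))+((1*b)+1))) (not simplifiable)
  at RL: (((a*y)+(0+y))+((b*z)*(8*2))) (not simplifiable)
  at RLL: ((a*y)+(0+y)) (not simplifiable)
  at RLLL: (a*y) (not simplifiable)
  at RLLR: (0+y) (SIMPLIFIABLE)
  at RLR: ((b*z)*(8*2)) (not simplifiable)
  at RLRL: (b*z) (not simplifiable)
  at RLRR: (8*2) (SIMPLIFIABLE)
  at RR: ((b+(9*7))+((1*b)+1)) (not simplifiable)
  at RRL: (b+(9*7)) (not simplifiable)
  at RRLR: (9*7) (SIMPLIFIABLE)
  at RRR: ((1*b)+1) (not simplifiable)
  at RRRL: (1*b) (SIMPLIFIABLE)
Found simplifiable subexpr at path RLLR: (0+y)
One SIMPLIFY step would give: (x+((((a*y)+y)+((b*z)*(8*2)))*((b+(9*7))+((1*b)+1))))
-> NOT in normal form.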